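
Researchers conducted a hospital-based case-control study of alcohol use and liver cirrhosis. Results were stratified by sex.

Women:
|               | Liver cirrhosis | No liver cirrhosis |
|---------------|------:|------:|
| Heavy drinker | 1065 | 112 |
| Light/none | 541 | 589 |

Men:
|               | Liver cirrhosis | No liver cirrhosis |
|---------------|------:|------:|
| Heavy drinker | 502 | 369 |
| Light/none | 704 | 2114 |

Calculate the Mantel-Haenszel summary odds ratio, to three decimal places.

OR_MH = Σ(aᵢdᵢ/nᵢ) / Σ(bᵢcᵢ/nᵢ), where nᵢ is the stratum total.
Stratum 1 (Women): n = 2307; a·d/n = 1065·589/2307 = 271.9051; b·c/n = 112·541/2307 = 26.2644
Stratum 2 (Men): n = 3689; a·d/n = 502·2114/3689 = 287.6736; b·c/n = 369·704/3689 = 70.4191
OR_MH = (271.9051 + 287.6736) / (26.2644 + 70.4191) = 559.5787 / 96.6835 = 5.78774

5.788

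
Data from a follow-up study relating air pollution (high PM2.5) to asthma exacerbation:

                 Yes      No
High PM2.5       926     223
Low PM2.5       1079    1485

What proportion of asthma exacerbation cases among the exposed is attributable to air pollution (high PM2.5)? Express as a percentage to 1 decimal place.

Cells: a = 926, b = 223, c = 1079, d = 1485.
Risk in exposed = 926/1149 = 0.80592; risk in unexposed = 1079/2564 = 0.42083.
RR = 0.80592/0.42083 = 1.91508
AR% = (RR − 1)/RR × 100 = (1.91508 − 1)/1.91508 × 100 = 47.7829%

47.8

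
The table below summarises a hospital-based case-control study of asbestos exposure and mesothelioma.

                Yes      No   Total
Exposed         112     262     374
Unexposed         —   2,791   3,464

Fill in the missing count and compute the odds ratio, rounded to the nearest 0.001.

The missing cell is in the unexposed row: 3464 − 2791 = 673.
So a = 112, b = 262, c = 673, d = 2791.
OR = (a·d)/(b·c) = (112 × 2791) / (262 × 673) = 312592 / 176326 = 1.77281

1.773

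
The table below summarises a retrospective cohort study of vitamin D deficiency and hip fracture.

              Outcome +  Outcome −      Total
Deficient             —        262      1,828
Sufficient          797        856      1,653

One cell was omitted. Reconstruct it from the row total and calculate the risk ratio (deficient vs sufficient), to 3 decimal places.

1.777

The missing cell is in the exposed row: 1828 − 262 = 1566.
So a = 1566, b = 262, c = 797, d = 856.
RR = [a/(a+b)] / [c/(c+d)] = (1566/1828) / (797/1653) = 0.85667/0.48215 = 1.77677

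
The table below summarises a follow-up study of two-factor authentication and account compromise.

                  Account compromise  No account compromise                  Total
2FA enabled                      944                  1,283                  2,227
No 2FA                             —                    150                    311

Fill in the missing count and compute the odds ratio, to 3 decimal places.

The missing cell is in the unexposed row: 311 − 150 = 161.
So a = 944, b = 1283, c = 161, d = 150.
OR = (a·d)/(b·c) = (944 × 150) / (1283 × 161) = 141600 / 206563 = 0.68551

0.686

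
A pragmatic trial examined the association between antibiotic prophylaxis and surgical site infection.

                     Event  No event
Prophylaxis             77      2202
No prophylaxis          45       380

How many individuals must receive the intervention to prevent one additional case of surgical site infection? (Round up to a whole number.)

Risk in treated group = 77/2279 = 0.03379; risk in control = 45/425 = 0.10588.
Absolute risk reduction = 0.10588 − 0.03379 = 0.07210
NNT = 1 / ARR = 1 / 0.07210 = 13.870 → round up → 14

14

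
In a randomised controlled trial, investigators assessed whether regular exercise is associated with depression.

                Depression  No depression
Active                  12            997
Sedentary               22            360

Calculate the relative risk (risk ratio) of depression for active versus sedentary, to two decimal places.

Cells: a = 12, b = 997, c = 22, d = 360.
Risk in exposed = 12/1009 = 0.01189; risk in unexposed = 22/382 = 0.05759.
RR = 0.01189 / 0.05759 = 0.20651
The risk is 79% lower among the exposed than among the unexposed.

0.21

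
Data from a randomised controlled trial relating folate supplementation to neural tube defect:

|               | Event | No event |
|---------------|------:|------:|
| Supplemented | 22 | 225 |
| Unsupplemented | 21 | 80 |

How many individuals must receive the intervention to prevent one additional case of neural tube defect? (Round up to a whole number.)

Risk in treated group = 22/247 = 0.08907; risk in control = 21/101 = 0.20792.
Absolute risk reduction = 0.20792 − 0.08907 = 0.11885
NNT = 1 / ARR = 1 / 0.11885 = 8.414 → round up → 9

9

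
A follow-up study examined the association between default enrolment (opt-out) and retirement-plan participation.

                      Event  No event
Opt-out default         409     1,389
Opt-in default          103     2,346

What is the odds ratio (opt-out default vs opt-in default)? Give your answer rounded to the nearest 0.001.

Cells: a = 409, b = 1389, c = 103, d = 2346.
OR = (a·d)/(b·c) = (409 × 2346) / (1389 × 103) = 959514 / 143067 = 6.70675
The odds of retirement-plan participation are about 6.71 times as high in the opt-out default group.

6.707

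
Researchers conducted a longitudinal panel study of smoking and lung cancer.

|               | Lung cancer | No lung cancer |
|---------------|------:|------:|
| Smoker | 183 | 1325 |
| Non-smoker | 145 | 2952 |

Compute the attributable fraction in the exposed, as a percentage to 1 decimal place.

61.4

Cells: a = 183, b = 1325, c = 145, d = 2952.
Risk in exposed = 183/1508 = 0.12135; risk in unexposed = 145/3097 = 0.04682.
RR = 0.12135/0.04682 = 2.59193
AR% = (RR − 1)/RR × 100 = (2.59193 − 1)/2.59193 × 100 = 61.4187%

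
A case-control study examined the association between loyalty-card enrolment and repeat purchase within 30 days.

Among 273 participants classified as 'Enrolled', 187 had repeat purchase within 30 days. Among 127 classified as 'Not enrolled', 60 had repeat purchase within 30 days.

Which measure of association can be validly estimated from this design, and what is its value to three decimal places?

2.428

From the description: a = 187, b = 86, c = 60, d = 67.
This is a case-control study: participants were sampled on outcome status, so risks in the source population cannot be estimated directly — relative risk is not valid here. The odds ratio is the appropriate measure.
OR = (a·d)/(b·c) = (187 × 67) / (86 × 60) = 12529 / 5160 = 2.42810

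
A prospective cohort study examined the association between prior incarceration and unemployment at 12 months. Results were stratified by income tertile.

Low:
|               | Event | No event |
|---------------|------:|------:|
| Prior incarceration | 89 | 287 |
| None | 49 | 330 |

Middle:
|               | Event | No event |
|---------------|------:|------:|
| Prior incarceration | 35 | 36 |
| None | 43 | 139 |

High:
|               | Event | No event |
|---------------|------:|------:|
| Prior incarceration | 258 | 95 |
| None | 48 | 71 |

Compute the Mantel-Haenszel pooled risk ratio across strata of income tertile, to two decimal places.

1.86

RR_MH = Σ(aᵢ·n₀ᵢ/nᵢ) / Σ(cᵢ·n₁ᵢ/nᵢ), with n₁ᵢ = aᵢ+bᵢ (exposed), n₀ᵢ = cᵢ+dᵢ (unexposed), nᵢ = n₁ᵢ+n₀ᵢ.
Stratum 1 (Low): n₁ = 376, n₀ = 379, n = 755; a·n₀/n = 89·379/755 = 44.6768; c·n₁/n = 49·376/755 = 24.4026
Stratum 2 (Middle): n₁ = 71, n₀ = 182, n = 253; a·n₀/n = 35·182/253 = 25.1779; c·n₁/n = 43·71/253 = 12.0672
Stratum 3 (High): n₁ = 353, n₀ = 119, n = 472; a·n₀/n = 258·119/472 = 65.0466; c·n₁/n = 48·353/472 = 35.8983
RR_MH = (44.6768 + 25.1779 + 65.0466) / (24.4026 + 12.0672 + 35.8983) = 134.9013 / 72.3681 = 1.86410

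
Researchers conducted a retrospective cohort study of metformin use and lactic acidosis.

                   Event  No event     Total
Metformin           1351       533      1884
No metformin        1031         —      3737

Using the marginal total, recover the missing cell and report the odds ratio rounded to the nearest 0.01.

The missing cell is in the unexposed row: 3737 − 1031 = 2706.
So a = 1351, b = 533, c = 1031, d = 2706.
OR = (a·d)/(b·c) = (1351 × 2706) / (533 × 1031) = 3655806 / 549523 = 6.65269

6.65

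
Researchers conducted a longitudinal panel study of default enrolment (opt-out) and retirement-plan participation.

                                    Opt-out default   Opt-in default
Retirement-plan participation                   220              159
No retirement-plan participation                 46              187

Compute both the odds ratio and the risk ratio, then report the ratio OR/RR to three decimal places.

Reading the table with exposure as columns: a = 220 (Opt-out default, case), b = 46 (Opt-out default, non-case), c = 159 (Opt-in default, case), d = 187.
OR = (220·187)/(46·159) = 41140/7314 = 5.62483
Risk in exposed = 220/266 = 0.82707; risk in unexposed = 159/346 = 0.45954; RR = 1.79978
OR/RR = 5.62483 / 1.79978 = 3.12528
The outcome is not rare, so the OR lies further from 1 than the RR.

3.125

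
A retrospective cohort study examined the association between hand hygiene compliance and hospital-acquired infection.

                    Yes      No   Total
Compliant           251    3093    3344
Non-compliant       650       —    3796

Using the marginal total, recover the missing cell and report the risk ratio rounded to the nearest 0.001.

The missing cell is in the unexposed row: 3796 − 650 = 3146.
So a = 251, b = 3093, c = 650, d = 3146.
RR = [a/(a+b)] / [c/(c+d)] = (251/3344) / (650/3796) = 0.07506/0.17123 = 0.43835

0.438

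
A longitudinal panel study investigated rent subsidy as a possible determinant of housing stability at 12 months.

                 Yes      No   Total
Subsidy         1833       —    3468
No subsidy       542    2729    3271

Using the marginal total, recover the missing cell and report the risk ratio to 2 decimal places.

3.19

The missing cell is in the exposed row: 3468 − 1833 = 1635.
So a = 1833, b = 1635, c = 542, d = 2729.
RR = [a/(a+b)] / [c/(c+d)] = (1833/3468) / (542/3271) = 0.52855/0.16570 = 3.18981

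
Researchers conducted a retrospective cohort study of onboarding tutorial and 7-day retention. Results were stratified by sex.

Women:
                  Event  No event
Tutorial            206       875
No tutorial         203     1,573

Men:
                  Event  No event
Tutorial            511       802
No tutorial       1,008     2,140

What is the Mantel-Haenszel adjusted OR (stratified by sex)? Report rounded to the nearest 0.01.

1.47

OR_MH = Σ(aᵢdᵢ/nᵢ) / Σ(bᵢcᵢ/nᵢ), where nᵢ is the stratum total.
Stratum 1 (Women): n = 2857; a·d/n = 206·1573/2857 = 113.4190; b·c/n = 875·203/2857 = 62.1719
Stratum 2 (Men): n = 4461; a·d/n = 511·2140/4461 = 245.1334; b·c/n = 802·1008/4461 = 181.2186
OR_MH = (113.4190 + 245.1334) / (62.1719 + 181.2186) = 358.5523 / 243.3904 = 1.47316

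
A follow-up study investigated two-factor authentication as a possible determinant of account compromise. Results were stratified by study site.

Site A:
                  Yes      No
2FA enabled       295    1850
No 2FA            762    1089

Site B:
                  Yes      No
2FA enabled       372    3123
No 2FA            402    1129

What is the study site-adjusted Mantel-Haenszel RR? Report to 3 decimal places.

RR_MH = Σ(aᵢ·n₀ᵢ/nᵢ) / Σ(cᵢ·n₁ᵢ/nᵢ), with n₁ᵢ = aᵢ+bᵢ (exposed), n₀ᵢ = cᵢ+dᵢ (unexposed), nᵢ = n₁ᵢ+n₀ᵢ.
Stratum 1 (Site A): n₁ = 2145, n₀ = 1851, n = 3996; a·n₀/n = 295·1851/3996 = 136.6479; c·n₁/n = 762·2145/3996 = 409.0315
Stratum 2 (Site B): n₁ = 3495, n₀ = 1531, n = 5026; a·n₀/n = 372·1531/5026 = 113.3172; c·n₁/n = 402·3495/5026 = 279.5444
RR_MH = (136.6479 + 113.3172) / (409.0315 + 279.5444) = 249.9650 / 688.5759 = 0.36302

0.363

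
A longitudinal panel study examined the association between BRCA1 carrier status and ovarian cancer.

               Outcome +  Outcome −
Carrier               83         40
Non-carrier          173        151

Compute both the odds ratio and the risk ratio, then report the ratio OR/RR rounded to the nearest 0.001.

Cells: a = 83, b = 40, c = 173, d = 151.
OR = (83·151)/(40·173) = 12533/6920 = 1.81113
Risk in exposed = 83/123 = 0.67480; risk in unexposed = 173/324 = 0.53395; RR = 1.26378
OR/RR = 1.81113 / 1.26378 = 1.43310
The outcome is not rare, so the OR lies further from 1 than the RR.

1.433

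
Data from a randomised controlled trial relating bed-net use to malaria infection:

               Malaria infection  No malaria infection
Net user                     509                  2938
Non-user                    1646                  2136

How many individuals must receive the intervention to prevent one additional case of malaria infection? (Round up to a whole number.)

4

Risk in treated group = 509/3447 = 0.14766; risk in control = 1646/3782 = 0.43522.
Absolute risk reduction = 0.43522 − 0.14766 = 0.28755
NNT = 1 / ARR = 1 / 0.28755 = 3.478 → round up → 4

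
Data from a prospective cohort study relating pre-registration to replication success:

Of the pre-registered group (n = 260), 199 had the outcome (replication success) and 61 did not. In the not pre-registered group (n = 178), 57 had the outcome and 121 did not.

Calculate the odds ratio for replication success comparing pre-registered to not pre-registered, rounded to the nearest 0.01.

From the description: a = 199, b = 61, c = 57, d = 121.
OR = (a·d)/(b·c) = (199 × 121) / (61 × 57) = 24079 / 3477 = 6.92522
The odds of replication success are about 6.93 times as high in the pre-registered group.

6.93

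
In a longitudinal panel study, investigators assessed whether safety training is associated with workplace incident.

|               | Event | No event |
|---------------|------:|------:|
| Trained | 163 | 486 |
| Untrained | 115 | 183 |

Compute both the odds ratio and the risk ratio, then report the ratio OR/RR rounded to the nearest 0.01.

Cells: a = 163, b = 486, c = 115, d = 183.
OR = (163·183)/(486·115) = 29829/55890 = 0.53371
Risk in exposed = 163/649 = 0.25116; risk in unexposed = 115/298 = 0.38591; RR = 0.65082
OR/RR = 0.53371 / 0.65082 = 0.82006
The outcome is not rare, so the OR lies further from 1 than the RR.

0.82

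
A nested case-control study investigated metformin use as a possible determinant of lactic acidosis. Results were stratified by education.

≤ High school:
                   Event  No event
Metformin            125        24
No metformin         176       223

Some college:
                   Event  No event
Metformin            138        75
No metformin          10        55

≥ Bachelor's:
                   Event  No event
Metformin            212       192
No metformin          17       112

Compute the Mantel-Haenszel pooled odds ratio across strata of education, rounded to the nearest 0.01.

7.42

OR_MH = Σ(aᵢdᵢ/nᵢ) / Σ(bᵢcᵢ/nᵢ), where nᵢ is the stratum total.
Stratum 1 (≤ High school): n = 548; a·d/n = 125·223/548 = 50.8668; b·c/n = 24·176/548 = 7.7080
Stratum 2 (Some college): n = 278; a·d/n = 138·55/278 = 27.3022; b·c/n = 75·10/278 = 2.6978
Stratum 3 (≥ Bachelor's): n = 533; a·d/n = 212·112/533 = 44.5478; b·c/n = 192·17/533 = 6.1238
OR_MH = (50.8668 + 27.3022 + 44.5478) / (7.7080 + 2.6978 + 6.1238) = 122.7168 / 16.5297 = 7.42402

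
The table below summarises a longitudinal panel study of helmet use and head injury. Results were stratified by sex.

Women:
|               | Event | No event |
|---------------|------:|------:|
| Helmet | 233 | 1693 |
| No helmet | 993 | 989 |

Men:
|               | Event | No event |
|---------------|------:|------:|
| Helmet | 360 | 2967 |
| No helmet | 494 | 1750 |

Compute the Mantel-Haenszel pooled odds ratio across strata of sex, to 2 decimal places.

OR_MH = Σ(aᵢdᵢ/nᵢ) / Σ(bᵢcᵢ/nᵢ), where nᵢ is the stratum total.
Stratum 1 (Women): n = 3908; a·d/n = 233·989/3908 = 58.9655; b·c/n = 1693·993/3908 = 430.1814
Stratum 2 (Men): n = 5571; a·d/n = 360·1750/5571 = 113.0856; b·c/n = 2967·494/5571 = 263.0942
OR_MH = (58.9655 + 113.0856) / (430.1814 + 263.0942) = 172.0511 / 693.2757 = 0.24817

0.25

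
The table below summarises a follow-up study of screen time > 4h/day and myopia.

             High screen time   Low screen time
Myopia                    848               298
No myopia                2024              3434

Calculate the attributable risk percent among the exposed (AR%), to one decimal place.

Reading the table with exposure as columns: a = 848 (High screen time, case), b = 2024 (High screen time, non-case), c = 298 (Low screen time, case), d = 3434.
Risk in exposed = 848/2872 = 0.29526; risk in unexposed = 298/3732 = 0.07985.
RR = 0.29526/0.07985 = 3.69774
AR% = (RR − 1)/RR × 100 = (3.69774 − 1)/3.69774 × 100 = 72.9565%

73.0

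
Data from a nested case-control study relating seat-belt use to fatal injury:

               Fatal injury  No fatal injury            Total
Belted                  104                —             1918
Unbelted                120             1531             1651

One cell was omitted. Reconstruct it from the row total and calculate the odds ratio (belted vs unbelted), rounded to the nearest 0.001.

The missing cell is in the exposed row: 1918 − 104 = 1814.
So a = 104, b = 1814, c = 120, d = 1531.
OR = (a·d)/(b·c) = (104 × 1531) / (1814 × 120) = 159224 / 217680 = 0.73146

0.731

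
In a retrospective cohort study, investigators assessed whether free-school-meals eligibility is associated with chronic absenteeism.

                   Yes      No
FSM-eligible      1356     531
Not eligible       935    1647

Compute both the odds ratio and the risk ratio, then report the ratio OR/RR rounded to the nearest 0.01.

2.27

Cells: a = 1356, b = 531, c = 935, d = 1647.
OR = (1356·1647)/(531·935) = 2233332/496485 = 4.49829
Risk in exposed = 1356/1887 = 0.71860; risk in unexposed = 935/2582 = 0.36212; RR = 1.98441
OR/RR = 4.49829 / 1.98441 = 2.26681
The outcome is not rare, so the OR lies further from 1 than the RR.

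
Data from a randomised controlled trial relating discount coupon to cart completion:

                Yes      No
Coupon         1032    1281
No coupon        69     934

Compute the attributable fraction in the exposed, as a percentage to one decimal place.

Cells: a = 1032, b = 1281, c = 69, d = 934.
Risk in exposed = 1032/2313 = 0.44617; risk in unexposed = 69/1003 = 0.06879.
RR = 0.44617/0.06879 = 6.48569
AR% = (RR − 1)/RR × 100 = (6.48569 − 1)/6.48569 × 100 = 84.5814%

84.6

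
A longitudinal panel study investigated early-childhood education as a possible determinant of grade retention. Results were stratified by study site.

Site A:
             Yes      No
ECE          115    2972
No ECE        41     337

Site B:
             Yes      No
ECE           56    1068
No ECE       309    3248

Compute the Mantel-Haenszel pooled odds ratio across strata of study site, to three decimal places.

0.474

OR_MH = Σ(aᵢdᵢ/nᵢ) / Σ(bᵢcᵢ/nᵢ), where nᵢ is the stratum total.
Stratum 1 (Site A): n = 3465; a·d/n = 115·337/3465 = 11.1847; b·c/n = 2972·41/3465 = 35.1665
Stratum 2 (Site B): n = 4681; a·d/n = 56·3248/4681 = 38.8567; b·c/n = 1068·309/4681 = 70.5003
OR_MH = (11.1847 + 38.8567) / (35.1665 + 70.5003) = 50.0414 / 105.6668 = 0.47358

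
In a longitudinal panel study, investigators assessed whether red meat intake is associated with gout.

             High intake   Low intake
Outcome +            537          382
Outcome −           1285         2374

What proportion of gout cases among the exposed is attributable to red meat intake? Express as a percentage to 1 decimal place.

53.0

Reading the table with exposure as columns: a = 537 (High intake, case), b = 1285 (High intake, non-case), c = 382 (Low intake, case), d = 2374.
Risk in exposed = 537/1822 = 0.29473; risk in unexposed = 382/2756 = 0.13861.
RR = 0.29473/0.13861 = 2.12638
AR% = (RR − 1)/RR × 100 = (2.12638 − 1)/2.12638 × 100 = 52.9718%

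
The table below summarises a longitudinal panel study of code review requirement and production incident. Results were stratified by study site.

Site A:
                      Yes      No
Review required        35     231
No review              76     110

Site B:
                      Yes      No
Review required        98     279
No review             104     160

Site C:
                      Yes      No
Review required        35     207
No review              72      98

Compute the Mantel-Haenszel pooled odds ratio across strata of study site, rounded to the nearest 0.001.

0.343

OR_MH = Σ(aᵢdᵢ/nᵢ) / Σ(bᵢcᵢ/nᵢ), where nᵢ is the stratum total.
Stratum 1 (Site A): n = 452; a·d/n = 35·110/452 = 8.5177; b·c/n = 231·76/452 = 38.8407
Stratum 2 (Site B): n = 641; a·d/n = 98·160/641 = 24.4618; b·c/n = 279·104/641 = 45.2668
Stratum 3 (Site C): n = 412; a·d/n = 35·98/412 = 8.3252; b·c/n = 207·72/412 = 36.1748
OR_MH = (8.5177 + 24.4618 + 8.3252) / (38.8407 + 45.2668 + 36.1748) = 41.3047 / 120.2822 = 0.34340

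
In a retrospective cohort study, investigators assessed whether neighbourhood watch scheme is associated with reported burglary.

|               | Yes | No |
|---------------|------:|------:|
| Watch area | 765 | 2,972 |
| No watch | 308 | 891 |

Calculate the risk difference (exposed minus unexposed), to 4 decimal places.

Cells: a = 765, b = 2972, c = 308, d = 891.
Risk in exposed = 765/3737 = 0.204710; risk in unexposed = 308/1199 = 0.256881.
Risk difference = 0.204710 − 0.256881 = -0.052171

-0.0522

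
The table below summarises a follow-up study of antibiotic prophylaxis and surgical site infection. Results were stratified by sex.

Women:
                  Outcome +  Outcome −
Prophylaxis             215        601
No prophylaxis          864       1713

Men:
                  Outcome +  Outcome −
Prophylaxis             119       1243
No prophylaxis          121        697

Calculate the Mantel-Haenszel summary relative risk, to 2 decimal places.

0.73

RR_MH = Σ(aᵢ·n₀ᵢ/nᵢ) / Σ(cᵢ·n₁ᵢ/nᵢ), with n₁ᵢ = aᵢ+bᵢ (exposed), n₀ᵢ = cᵢ+dᵢ (unexposed), nᵢ = n₁ᵢ+n₀ᵢ.
Stratum 1 (Women): n₁ = 816, n₀ = 2577, n = 3393; a·n₀/n = 215·2577/3393 = 163.2935; c·n₁/n = 864·816/3393 = 207.7878
Stratum 2 (Men): n₁ = 1362, n₀ = 818, n = 2180; a·n₀/n = 119·818/2180 = 44.6523; c·n₁/n = 121·1362/2180 = 75.5972
RR_MH = (163.2935 + 44.6523) / (207.7878 + 75.5972) = 207.9458 / 283.3850 = 0.73379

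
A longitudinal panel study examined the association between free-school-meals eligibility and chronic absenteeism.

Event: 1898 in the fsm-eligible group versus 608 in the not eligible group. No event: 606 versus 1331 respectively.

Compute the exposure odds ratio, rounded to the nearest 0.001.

From the description: a = 1898, b = 606, c = 608, d = 1331.
OR = (a·d)/(b·c) = (1898 × 1331) / (606 × 608) = 2526238 / 368448 = 6.85643
The odds of chronic absenteeism are about 6.86 times as high in the fsm-eligible group.

6.856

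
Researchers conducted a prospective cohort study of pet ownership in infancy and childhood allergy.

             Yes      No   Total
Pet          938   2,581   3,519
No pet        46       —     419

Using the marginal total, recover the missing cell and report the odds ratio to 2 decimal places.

The missing cell is in the unexposed row: 419 − 46 = 373.
So a = 938, b = 2581, c = 46, d = 373.
OR = (a·d)/(b·c) = (938 × 373) / (2581 × 46) = 349874 / 118726 = 2.94690

2.95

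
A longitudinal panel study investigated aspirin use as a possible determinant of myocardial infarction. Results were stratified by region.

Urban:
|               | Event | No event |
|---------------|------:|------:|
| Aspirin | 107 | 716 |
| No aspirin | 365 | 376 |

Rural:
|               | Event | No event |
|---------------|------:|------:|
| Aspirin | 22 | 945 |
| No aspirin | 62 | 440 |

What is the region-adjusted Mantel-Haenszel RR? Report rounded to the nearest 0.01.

RR_MH = Σ(aᵢ·n₀ᵢ/nᵢ) / Σ(cᵢ·n₁ᵢ/nᵢ), with n₁ᵢ = aᵢ+bᵢ (exposed), n₀ᵢ = cᵢ+dᵢ (unexposed), nᵢ = n₁ᵢ+n₀ᵢ.
Stratum 1 (Urban): n₁ = 823, n₀ = 741, n = 1564; a·n₀/n = 107·741/1564 = 50.6950; c·n₁/n = 365·823/1564 = 192.0684
Stratum 2 (Rural): n₁ = 967, n₀ = 502, n = 1469; a·n₀/n = 22·502/1469 = 7.5180; c·n₁/n = 62·967/1469 = 40.8128
RR_MH = (50.6950 + 7.5180) / (192.0684 + 40.8128) = 58.2131 / 232.8812 = 0.24997

0.25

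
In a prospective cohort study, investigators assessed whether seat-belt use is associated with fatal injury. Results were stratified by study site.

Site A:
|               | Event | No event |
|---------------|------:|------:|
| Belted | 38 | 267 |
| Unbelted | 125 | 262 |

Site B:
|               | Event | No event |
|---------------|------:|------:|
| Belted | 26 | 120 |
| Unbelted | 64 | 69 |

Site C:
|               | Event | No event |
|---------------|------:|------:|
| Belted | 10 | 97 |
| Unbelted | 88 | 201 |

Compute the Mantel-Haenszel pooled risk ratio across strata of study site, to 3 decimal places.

0.364

RR_MH = Σ(aᵢ·n₀ᵢ/nᵢ) / Σ(cᵢ·n₁ᵢ/nᵢ), with n₁ᵢ = aᵢ+bᵢ (exposed), n₀ᵢ = cᵢ+dᵢ (unexposed), nᵢ = n₁ᵢ+n₀ᵢ.
Stratum 1 (Site A): n₁ = 305, n₀ = 387, n = 692; a·n₀/n = 38·387/692 = 21.2514; c·n₁/n = 125·305/692 = 55.0939
Stratum 2 (Site B): n₁ = 146, n₀ = 133, n = 279; a·n₀/n = 26·133/279 = 12.3943; c·n₁/n = 64·146/279 = 33.4910
Stratum 3 (Site C): n₁ = 107, n₀ = 289, n = 396; a·n₀/n = 10·289/396 = 7.2980; c·n₁/n = 88·107/396 = 23.7778
RR_MH = (21.2514 + 12.3943 + 7.2980) / (55.0939 + 33.4910 + 23.7778) = 40.9437 / 112.3627 = 0.36439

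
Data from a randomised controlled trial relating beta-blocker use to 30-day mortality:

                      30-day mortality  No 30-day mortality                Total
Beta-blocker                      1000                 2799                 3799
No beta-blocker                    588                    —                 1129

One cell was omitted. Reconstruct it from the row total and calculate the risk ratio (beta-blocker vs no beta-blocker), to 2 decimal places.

0.51

The missing cell is in the unexposed row: 1129 − 588 = 541.
So a = 1000, b = 2799, c = 588, d = 541.
RR = [a/(a+b)] / [c/(c+d)] = (1000/3799) / (588/1129) = 0.26323/0.52081 = 0.50541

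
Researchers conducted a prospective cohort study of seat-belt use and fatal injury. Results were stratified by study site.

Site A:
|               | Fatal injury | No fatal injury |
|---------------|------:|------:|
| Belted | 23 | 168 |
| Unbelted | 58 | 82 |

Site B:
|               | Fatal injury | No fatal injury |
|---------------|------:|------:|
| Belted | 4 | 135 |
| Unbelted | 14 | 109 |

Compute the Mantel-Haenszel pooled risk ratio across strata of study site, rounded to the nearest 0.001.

RR_MH = Σ(aᵢ·n₀ᵢ/nᵢ) / Σ(cᵢ·n₁ᵢ/nᵢ), with n₁ᵢ = aᵢ+bᵢ (exposed), n₀ᵢ = cᵢ+dᵢ (unexposed), nᵢ = n₁ᵢ+n₀ᵢ.
Stratum 1 (Site A): n₁ = 191, n₀ = 140, n = 331; a·n₀/n = 23·140/331 = 9.7281; c·n₁/n = 58·191/331 = 33.4683
Stratum 2 (Site B): n₁ = 139, n₀ = 123, n = 262; a·n₀/n = 4·123/262 = 1.8779; c·n₁/n = 14·139/262 = 7.4275
RR_MH = (9.7281 + 1.8779) / (33.4683 + 7.4275) = 11.6060 / 40.8958 = 0.28379

0.284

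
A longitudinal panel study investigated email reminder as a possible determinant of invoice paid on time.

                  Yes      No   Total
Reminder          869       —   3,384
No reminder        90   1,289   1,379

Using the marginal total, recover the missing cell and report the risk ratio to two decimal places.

The missing cell is in the exposed row: 3384 − 869 = 2515.
So a = 869, b = 2515, c = 90, d = 1289.
RR = [a/(a+b)] / [c/(c+d)] = (869/3384) / (90/1379) = 0.25680/0.06526 = 3.93470

3.93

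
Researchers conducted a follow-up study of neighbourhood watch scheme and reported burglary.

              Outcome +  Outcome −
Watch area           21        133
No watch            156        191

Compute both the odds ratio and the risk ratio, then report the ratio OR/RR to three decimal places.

0.637

Cells: a = 21, b = 133, c = 156, d = 191.
OR = (21·191)/(133·156) = 4011/20748 = 0.19332
Risk in exposed = 21/154 = 0.13636; risk in unexposed = 156/347 = 0.44957; RR = 0.30332
OR/RR = 0.19332 / 0.30332 = 0.63734
The outcome is not rare, so the OR lies further from 1 than the RR.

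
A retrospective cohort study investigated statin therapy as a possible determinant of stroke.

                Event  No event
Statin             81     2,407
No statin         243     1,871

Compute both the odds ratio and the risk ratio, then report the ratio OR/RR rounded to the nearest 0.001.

0.915

Cells: a = 81, b = 2407, c = 243, d = 1871.
OR = (81·1871)/(2407·243) = 151551/584901 = 0.25911
Risk in exposed = 81/2488 = 0.03256; risk in unexposed = 243/2114 = 0.11495; RR = 0.28323
OR/RR = 0.25911 / 0.28323 = 0.91484
The outcome is not rare, so the OR lies further from 1 than the RR.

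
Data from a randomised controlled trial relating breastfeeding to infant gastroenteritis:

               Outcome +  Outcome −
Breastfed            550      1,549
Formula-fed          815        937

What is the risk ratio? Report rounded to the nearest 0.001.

Cells: a = 550, b = 1549, c = 815, d = 937.
Risk in exposed = 550/2099 = 0.26203; risk in unexposed = 815/1752 = 0.46518.
RR = 0.26203 / 0.46518 = 0.56328
The risk is 44% lower among the exposed than among the unexposed.

0.563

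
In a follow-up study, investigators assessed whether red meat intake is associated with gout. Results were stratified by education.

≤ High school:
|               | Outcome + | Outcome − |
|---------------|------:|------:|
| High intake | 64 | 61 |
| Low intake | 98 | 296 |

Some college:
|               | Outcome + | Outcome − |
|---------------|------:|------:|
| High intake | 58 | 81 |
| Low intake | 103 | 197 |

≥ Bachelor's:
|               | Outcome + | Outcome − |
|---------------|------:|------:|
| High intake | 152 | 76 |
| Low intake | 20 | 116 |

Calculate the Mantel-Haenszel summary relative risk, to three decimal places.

RR_MH = Σ(aᵢ·n₀ᵢ/nᵢ) / Σ(cᵢ·n₁ᵢ/nᵢ), with n₁ᵢ = aᵢ+bᵢ (exposed), n₀ᵢ = cᵢ+dᵢ (unexposed), nᵢ = n₁ᵢ+n₀ᵢ.
Stratum 1 (≤ High school): n₁ = 125, n₀ = 394, n = 519; a·n₀/n = 64·394/519 = 48.5857; c·n₁/n = 98·125/519 = 23.6031
Stratum 2 (Some college): n₁ = 139, n₀ = 300, n = 439; a·n₀/n = 58·300/439 = 39.6355; c·n₁/n = 103·139/439 = 32.6128
Stratum 3 (≥ Bachelor's): n₁ = 228, n₀ = 136, n = 364; a·n₀/n = 152·136/364 = 56.7912; c·n₁/n = 20·228/364 = 12.5275
RR_MH = (48.5857 + 39.6355 + 56.7912) / (23.6031 + 32.6128 + 12.5275) = 145.0125 / 68.7433 = 2.10948

2.109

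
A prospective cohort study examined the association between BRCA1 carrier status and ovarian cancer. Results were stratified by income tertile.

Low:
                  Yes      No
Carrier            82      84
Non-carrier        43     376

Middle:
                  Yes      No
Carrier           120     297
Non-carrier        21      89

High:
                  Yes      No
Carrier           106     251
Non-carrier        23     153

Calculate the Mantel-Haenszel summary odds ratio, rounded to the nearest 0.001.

OR_MH = Σ(aᵢdᵢ/nᵢ) / Σ(bᵢcᵢ/nᵢ), where nᵢ is the stratum total.
Stratum 1 (Low): n = 585; a·d/n = 82·376/585 = 52.7043; b·c/n = 84·43/585 = 6.1744
Stratum 2 (Middle): n = 527; a·d/n = 120·89/527 = 20.2657; b·c/n = 297·21/527 = 11.8349
Stratum 3 (High): n = 533; a·d/n = 106·153/533 = 30.4278; b·c/n = 251·23/533 = 10.8311
OR_MH = (52.7043 + 20.2657 + 30.4278) / (6.1744 + 11.8349 + 10.8311) = 103.3977 / 28.8404 = 3.58517

3.585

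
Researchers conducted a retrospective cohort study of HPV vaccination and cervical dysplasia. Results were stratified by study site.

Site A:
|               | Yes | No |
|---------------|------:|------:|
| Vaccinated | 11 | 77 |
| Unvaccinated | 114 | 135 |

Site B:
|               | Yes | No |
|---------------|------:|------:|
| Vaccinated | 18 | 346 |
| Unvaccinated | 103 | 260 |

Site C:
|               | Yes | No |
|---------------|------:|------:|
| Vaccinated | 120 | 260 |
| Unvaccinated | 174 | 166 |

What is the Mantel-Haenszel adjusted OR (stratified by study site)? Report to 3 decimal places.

0.279

OR_MH = Σ(aᵢdᵢ/nᵢ) / Σ(bᵢcᵢ/nᵢ), where nᵢ is the stratum total.
Stratum 1 (Site A): n = 337; a·d/n = 11·135/337 = 4.4065; b·c/n = 77·114/337 = 26.0475
Stratum 2 (Site B): n = 727; a·d/n = 18·260/727 = 6.4374; b·c/n = 346·103/727 = 49.0206
Stratum 3 (Site C): n = 720; a·d/n = 120·166/720 = 27.6667; b·c/n = 260·174/720 = 62.8333
OR_MH = (4.4065 + 6.4374 + 27.6667) / (26.0475 + 49.0206 + 62.8333) = 38.5106 / 137.9014 = 0.27926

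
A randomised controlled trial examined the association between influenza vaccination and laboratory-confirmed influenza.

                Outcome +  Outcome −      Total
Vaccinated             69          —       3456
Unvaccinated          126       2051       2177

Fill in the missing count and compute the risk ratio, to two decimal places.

The missing cell is in the exposed row: 3456 − 69 = 3387.
So a = 69, b = 3387, c = 126, d = 2051.
RR = [a/(a+b)] / [c/(c+d)] = (69/3456) / (126/2177) = 0.01997/0.05788 = 0.34496

0.34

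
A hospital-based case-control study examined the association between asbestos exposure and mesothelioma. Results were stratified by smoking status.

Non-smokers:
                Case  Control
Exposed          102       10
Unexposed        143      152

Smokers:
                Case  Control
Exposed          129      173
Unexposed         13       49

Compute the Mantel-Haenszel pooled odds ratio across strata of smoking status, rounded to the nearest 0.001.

OR_MH = Σ(aᵢdᵢ/nᵢ) / Σ(bᵢcᵢ/nᵢ), where nᵢ is the stratum total.
Stratum 1 (Non-smokers): n = 407; a·d/n = 102·152/407 = 38.0934; b·c/n = 10·143/407 = 3.5135
Stratum 2 (Smokers): n = 364; a·d/n = 129·49/364 = 17.3654; b·c/n = 173·13/364 = 6.1786
OR_MH = (38.0934 + 17.3654) / (3.5135 + 6.1786) = 55.4588 / 9.6921 = 5.72207

5.722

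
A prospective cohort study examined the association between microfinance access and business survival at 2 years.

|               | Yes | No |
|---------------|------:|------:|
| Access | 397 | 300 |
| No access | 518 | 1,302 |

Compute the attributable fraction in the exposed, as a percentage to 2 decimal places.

Cells: a = 397, b = 300, c = 518, d = 1302.
Risk in exposed = 397/697 = 0.56958; risk in unexposed = 518/1820 = 0.28462.
RR = 0.56958/0.28462 = 2.00124
AR% = (RR − 1)/RR × 100 = (2.00124 − 1)/2.00124 × 100 = 50.0310%

50.03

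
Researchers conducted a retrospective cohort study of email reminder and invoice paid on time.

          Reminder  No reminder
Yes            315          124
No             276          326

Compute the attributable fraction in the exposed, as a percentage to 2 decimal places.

Reading the table with exposure as columns: a = 315 (Reminder, case), b = 276 (Reminder, non-case), c = 124 (No reminder, case), d = 326.
Risk in exposed = 315/591 = 0.53299; risk in unexposed = 124/450 = 0.27556.
RR = 0.53299/0.27556 = 1.93426
AR% = (RR − 1)/RR × 100 = (1.93426 − 1)/1.93426 × 100 = 48.3005%

48.30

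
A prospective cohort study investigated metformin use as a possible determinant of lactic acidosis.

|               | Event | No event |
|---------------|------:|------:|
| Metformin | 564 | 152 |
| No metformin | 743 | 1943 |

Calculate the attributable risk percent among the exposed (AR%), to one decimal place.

64.9

Cells: a = 564, b = 152, c = 743, d = 1943.
Risk in exposed = 564/716 = 0.78771; risk in unexposed = 743/2686 = 0.27662.
RR = 0.78771/0.27662 = 2.84763
AR% = (RR − 1)/RR × 100 = (2.84763 − 1)/2.84763 × 100 = 64.8831%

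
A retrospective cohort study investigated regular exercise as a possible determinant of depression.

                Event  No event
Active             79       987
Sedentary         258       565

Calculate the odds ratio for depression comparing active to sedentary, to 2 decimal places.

0.18

Cells: a = 79, b = 987, c = 258, d = 565.
OR = (a·d)/(b·c) = (79 × 565) / (987 × 258) = 44635 / 254646 = 0.17528
Exposure is associated with lower odds of depression (OR = 0.18 < 1).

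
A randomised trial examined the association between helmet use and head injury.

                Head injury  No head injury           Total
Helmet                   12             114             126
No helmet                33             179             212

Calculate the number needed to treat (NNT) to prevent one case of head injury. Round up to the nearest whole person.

Risk in treated group = 12/126 = 0.09524; risk in control = 33/212 = 0.15566.
Absolute risk reduction = 0.15566 − 0.09524 = 0.06042
NNT = 1 / ARR = 1 / 0.06042 = 16.550 → round up → 17

17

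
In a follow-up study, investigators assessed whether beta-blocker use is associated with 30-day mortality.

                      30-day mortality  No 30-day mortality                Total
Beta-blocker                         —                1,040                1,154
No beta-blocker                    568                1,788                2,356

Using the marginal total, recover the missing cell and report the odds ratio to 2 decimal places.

0.35

The missing cell is in the exposed row: 1154 − 1040 = 114.
So a = 114, b = 1040, c = 568, d = 1788.
OR = (a·d)/(b·c) = (114 × 1788) / (1040 × 568) = 203832 / 590720 = 0.34506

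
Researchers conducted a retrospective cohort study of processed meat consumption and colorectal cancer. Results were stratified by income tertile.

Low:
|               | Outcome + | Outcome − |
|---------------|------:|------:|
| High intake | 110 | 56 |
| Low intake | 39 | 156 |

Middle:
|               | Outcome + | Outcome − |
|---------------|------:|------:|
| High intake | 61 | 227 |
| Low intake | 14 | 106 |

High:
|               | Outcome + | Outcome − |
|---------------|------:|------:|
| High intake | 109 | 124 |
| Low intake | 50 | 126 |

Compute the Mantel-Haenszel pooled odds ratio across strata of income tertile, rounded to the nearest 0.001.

3.344

OR_MH = Σ(aᵢdᵢ/nᵢ) / Σ(bᵢcᵢ/nᵢ), where nᵢ is the stratum total.
Stratum 1 (Low): n = 361; a·d/n = 110·156/361 = 47.5346; b·c/n = 56·39/361 = 6.0499
Stratum 2 (Middle): n = 408; a·d/n = 61·106/408 = 15.8480; b·c/n = 227·14/408 = 7.7892
Stratum 3 (High): n = 409; a·d/n = 109·126/409 = 33.5795; b·c/n = 124·50/409 = 15.1589
OR_MH = (47.5346 + 15.8480 + 33.5795) / (6.0499 + 7.7892 + 15.1589) = 96.9621 / 28.9980 = 3.34375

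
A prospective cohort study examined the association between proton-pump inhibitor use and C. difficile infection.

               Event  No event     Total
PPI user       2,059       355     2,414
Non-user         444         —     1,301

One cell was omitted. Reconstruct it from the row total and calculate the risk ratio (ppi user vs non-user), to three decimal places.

The missing cell is in the unexposed row: 1301 − 444 = 857.
So a = 2059, b = 355, c = 444, d = 857.
RR = [a/(a+b)] / [c/(c+d)] = (2059/2414) / (444/1301) = 0.85294/0.34128 = 2.49927

2.499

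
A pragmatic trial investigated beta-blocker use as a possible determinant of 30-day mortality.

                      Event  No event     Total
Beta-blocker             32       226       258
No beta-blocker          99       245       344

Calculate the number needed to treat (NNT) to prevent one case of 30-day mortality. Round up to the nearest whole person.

7

Risk in treated group = 32/258 = 0.12403; risk in control = 99/344 = 0.28779.
Absolute risk reduction = 0.28779 − 0.12403 = 0.16376
NNT = 1 / ARR = 1 / 0.16376 = 6.107 → round up → 7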